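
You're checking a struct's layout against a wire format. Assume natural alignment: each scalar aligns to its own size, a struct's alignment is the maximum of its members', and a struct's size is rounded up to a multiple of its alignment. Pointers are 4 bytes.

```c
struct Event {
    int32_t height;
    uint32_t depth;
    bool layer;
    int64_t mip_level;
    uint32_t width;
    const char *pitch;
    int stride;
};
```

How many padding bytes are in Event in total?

11

height at 0 (size 4, align 4) → ends 4
depth at 4 (size 4, align 4) → ends 8
layer at 8 (size 1, align 1) → ends 9
pad 7 to align 8 for mip_level
mip_level at 16 (size 8, align 8) → ends 24
width at 24 (size 4, align 4) → ends 28
pitch at 28 (size 4, align 4) → ends 32
stride at 32 (size 4, align 4) → ends 36
tail pad 4 to reach multiple of 8
total 40 bytes, alignment 8
data bytes 29, size 40 → padding 11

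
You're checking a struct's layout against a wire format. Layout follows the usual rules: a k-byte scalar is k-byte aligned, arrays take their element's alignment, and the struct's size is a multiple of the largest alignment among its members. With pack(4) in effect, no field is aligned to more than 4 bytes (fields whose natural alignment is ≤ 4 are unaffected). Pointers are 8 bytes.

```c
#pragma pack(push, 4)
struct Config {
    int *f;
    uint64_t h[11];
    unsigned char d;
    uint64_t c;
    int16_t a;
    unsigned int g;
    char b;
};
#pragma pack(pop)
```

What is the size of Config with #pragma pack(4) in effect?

0..8  f  (8B, 4-aligned)
8..96  h  (88B, 4-aligned)
96..97  d  (1B, 1-aligned)
97..100  -- padding (3B)
100..108  c  (8B, 4-aligned)
108..110  a  (2B, 2-aligned)
110..112  -- padding (2B)
112..116  g  (4B, 4-aligned)
116..117  b  (1B, 1-aligned)
117..120  -- tail padding (3B)
sizeof = 120, alignof = 4

120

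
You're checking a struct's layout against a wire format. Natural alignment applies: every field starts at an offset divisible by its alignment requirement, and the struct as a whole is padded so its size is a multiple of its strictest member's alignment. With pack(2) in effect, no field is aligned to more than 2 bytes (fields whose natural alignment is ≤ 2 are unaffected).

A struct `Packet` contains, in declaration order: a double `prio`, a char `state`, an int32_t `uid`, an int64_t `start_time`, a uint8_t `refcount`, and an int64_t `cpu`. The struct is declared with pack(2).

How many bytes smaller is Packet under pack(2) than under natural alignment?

8

natural layout:
  0..8  prio  (8B, 8-aligned)
  8..9  state  (1B, 1-aligned)
  9..12  -- padding (3B)
  12..16  uid  (4B, 4-aligned)
  16..24  start_time  (8B, 8-aligned)
  24..25  refcount  (1B, 1-aligned)
  25..32  -- padding (7B)
  32..40  cpu  (8B, 8-aligned)
  sizeof = 40, alignof = 8
packed(2) layout:
  0..8  prio  (8B, 2-aligned)
  8..9  state  (1B, 1-aligned)
  9..10  -- padding (1B)
  10..14  uid  (4B, 2-aligned)
  14..22  start_time  (8B, 2-aligned)
  22..23  refcount  (1B, 1-aligned)
  23..24  -- padding (1B)
  24..32  cpu  (8B, 2-aligned)
  sizeof = 32, alignof = 2
40 − 32 = 8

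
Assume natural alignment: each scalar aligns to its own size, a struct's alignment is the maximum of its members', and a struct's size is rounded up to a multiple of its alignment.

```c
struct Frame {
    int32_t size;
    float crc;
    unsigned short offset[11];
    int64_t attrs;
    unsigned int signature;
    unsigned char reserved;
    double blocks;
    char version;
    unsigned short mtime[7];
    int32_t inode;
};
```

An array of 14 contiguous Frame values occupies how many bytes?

1120

@0: size [4B, align 4] → 4
@4: crc [4B, align 4] → 8
@8: offset [22B, align 2] → 30
+2 pad (align 8)
@32: attrs [8B, align 8] → 40
@40: signature [4B, align 4] → 44
@44: reserved [1B, align 1] → 45
+3 pad (align 8)
@48: blocks [8B, align 8] → 56
@56: version [1B, align 1] → 57
+1 pad (align 2)
@58: mtime [14B, align 2] → 72
@72: inode [4B, align 4] → 76
+4 tail pad (align 8)
size 80, align 8
array of 14: 14 × 80 = 1120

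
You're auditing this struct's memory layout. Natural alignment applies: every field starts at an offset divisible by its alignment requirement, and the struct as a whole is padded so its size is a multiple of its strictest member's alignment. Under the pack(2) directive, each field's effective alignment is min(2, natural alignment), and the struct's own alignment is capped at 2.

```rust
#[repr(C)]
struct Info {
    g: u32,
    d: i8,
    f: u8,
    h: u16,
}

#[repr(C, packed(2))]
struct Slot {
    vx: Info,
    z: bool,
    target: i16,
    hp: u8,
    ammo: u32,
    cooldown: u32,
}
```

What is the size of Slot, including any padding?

22 bytes

Info: 0..4  g  (4B, 4-aligned); 4..5  d  (1B, 1-aligned); 5..6  f  (1B, 1-aligned); 6..8  h  (2B, 2-aligned); sizeof = 8, alignof = 4
0..8  vx  (8B, 2-aligned)
8..9  z  (1B, 1-aligned)
9..10  -- padding (1B)
10..12  target  (2B, 2-aligned)
12..13  hp  (1B, 1-aligned)
13..14  -- padding (1B)
14..18  ammo  (4B, 2-aligned)
18..22  cooldown  (4B, 2-aligned)
sizeof = 22, alignof = 2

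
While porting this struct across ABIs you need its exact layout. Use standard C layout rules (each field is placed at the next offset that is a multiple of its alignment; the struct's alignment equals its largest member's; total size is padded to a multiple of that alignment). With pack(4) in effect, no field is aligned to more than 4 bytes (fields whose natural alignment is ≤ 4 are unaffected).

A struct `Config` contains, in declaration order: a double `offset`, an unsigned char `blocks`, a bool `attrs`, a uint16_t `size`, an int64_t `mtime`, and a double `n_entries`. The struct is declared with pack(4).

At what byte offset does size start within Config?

offset at 0 (size 8, align 4) → ends 8
blocks at 8 (size 1, align 1) → ends 9
attrs at 9 (size 1, align 1) → ends 10
size at 10 (size 2, align 2) → ends 12

10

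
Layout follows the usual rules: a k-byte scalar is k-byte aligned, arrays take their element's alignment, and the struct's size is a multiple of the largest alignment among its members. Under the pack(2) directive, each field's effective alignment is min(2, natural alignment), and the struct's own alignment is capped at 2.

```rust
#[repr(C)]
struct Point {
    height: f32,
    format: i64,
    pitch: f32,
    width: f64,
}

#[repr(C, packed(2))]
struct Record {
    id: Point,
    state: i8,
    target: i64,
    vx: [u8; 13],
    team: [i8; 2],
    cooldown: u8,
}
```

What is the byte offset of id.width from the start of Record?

24

Point: height at 0 (size 4, align 4) → ends 4; pad 4 to align 8 for format; format at 8 (size 8, align 8) → ends 16; pitch at 16 (size 4, align 4) → ends 20; pad 4 to align 8 for width; width at 24 (size 8, align 8) → ends 32; total 32 bytes, alignment 8
id at 0 (size 32, align 2) → ends 32
within Point: width at 24
0 + 24 = 24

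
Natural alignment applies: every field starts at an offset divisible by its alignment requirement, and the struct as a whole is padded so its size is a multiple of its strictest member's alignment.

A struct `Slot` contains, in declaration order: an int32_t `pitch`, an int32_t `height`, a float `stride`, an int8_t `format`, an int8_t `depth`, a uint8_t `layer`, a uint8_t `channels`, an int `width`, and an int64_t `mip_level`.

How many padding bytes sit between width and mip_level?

pitch at 0 (size 4, align 4) → ends 4
height at 4 (size 4, align 4) → ends 8
stride at 8 (size 4, align 4) → ends 12
format at 12 (size 1, align 1) → ends 13
depth at 13 (size 1, align 1) → ends 14
layer at 14 (size 1, align 1) → ends 15
channels at 15 (size 1, align 1) → ends 16
width at 16 (size 4, align 4) → ends 20
pad 4 to align 8 for mip_level
mip_level at 24 (size 8, align 8) → ends 32

4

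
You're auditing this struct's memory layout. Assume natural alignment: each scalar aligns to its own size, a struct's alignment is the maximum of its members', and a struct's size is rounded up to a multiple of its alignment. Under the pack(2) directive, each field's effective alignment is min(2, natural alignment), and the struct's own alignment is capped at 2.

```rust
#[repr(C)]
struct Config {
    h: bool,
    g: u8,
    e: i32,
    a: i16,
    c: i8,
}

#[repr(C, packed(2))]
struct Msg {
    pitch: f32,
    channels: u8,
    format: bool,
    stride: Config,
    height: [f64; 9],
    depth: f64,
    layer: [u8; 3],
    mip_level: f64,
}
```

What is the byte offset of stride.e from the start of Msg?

10

Config: @0: h [1B, align 1] → 1; @1: g [1B, align 1] → 2; +2 pad (align 4); @4: e [4B, align 4] → 8; @8: a [2B, align 2] → 10; @10: c [1B, align 1] → 11; +1 tail pad (align 4); size 12, align 4
@0: pitch [4B, align 2] → 4
@4: channels [1B, align 1] → 5
@5: format [1B, align 1] → 6
@6: stride [12B, align 2] → 18
within Config: e at 4
6 + 4 = 10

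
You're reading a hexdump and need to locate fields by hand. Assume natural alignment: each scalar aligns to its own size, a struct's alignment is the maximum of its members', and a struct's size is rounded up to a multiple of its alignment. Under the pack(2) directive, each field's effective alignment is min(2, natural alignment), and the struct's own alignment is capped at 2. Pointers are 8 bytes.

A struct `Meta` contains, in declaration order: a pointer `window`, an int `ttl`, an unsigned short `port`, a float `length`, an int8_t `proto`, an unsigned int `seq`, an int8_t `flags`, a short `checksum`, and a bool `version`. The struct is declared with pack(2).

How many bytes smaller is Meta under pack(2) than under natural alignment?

natural layout:
  window at 0 (size 8, align 8) → ends 8
  ttl at 8 (size 4, align 4) → ends 12
  port at 12 (size 2, align 2) → ends 14
  pad 2 to align 4 for length
  length at 16 (size 4, align 4) → ends 20
  proto at 20 (size 1, align 1) → ends 21
  pad 3 to align 4 for seq
  seq at 24 (size 4, align 4) → ends 28
  flags at 28 (size 1, align 1) → ends 29
  pad 1 to align 2 for checksum
  checksum at 30 (size 2, align 2) → ends 32
  version at 32 (size 1, align 1) → ends 33
  tail pad 7 to reach multiple of 8
  total 40 bytes, alignment 8
packed(2) layout:
  window at 0 (size 8, align 2) → ends 8
  ttl at 8 (size 4, align 2) → ends 12
  port at 12 (size 2, align 2) → ends 14
  length at 14 (size 4, align 2) → ends 18
  proto at 18 (size 1, align 1) → ends 19
  pad 1 to align 2 for seq
  seq at 20 (size 4, align 2) → ends 24
  flags at 24 (size 1, align 1) → ends 25
  pad 1 to align 2 for checksum
  checksum at 26 (size 2, align 2) → ends 28
  version at 28 (size 1, align 1) → ends 29
  tail pad 1 to reach multiple of 2
  total 30 bytes, alignment 2
40 − 30 = 10

10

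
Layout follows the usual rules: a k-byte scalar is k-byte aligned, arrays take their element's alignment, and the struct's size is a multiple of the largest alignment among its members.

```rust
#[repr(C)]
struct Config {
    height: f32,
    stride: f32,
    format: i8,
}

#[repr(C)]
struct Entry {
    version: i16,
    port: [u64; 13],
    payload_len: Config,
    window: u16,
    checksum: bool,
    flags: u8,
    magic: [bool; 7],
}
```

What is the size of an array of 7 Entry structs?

Config: 0..4  height  (4B, 4-aligned); 4..8  stride  (4B, 4-aligned); 8..9  format  (1B, 1-aligned); 9..12  -- tail padding (3B); sizeof = 12, alignof = 4
0..2  version  (2B, 2-aligned)
2..8  -- padding (6B)
8..112  port  (104B, 8-aligned)
112..124  payload_len  (12B, 4-aligned)
124..126  window  (2B, 2-aligned)
126..127  checksum  (1B, 1-aligned)
127..128  flags  (1B, 1-aligned)
128..135  magic  (7B, 1-aligned)
135..136  -- tail padding (1B)
sizeof = 136, alignof = 8
array of 7: 7 × 136 = 952

952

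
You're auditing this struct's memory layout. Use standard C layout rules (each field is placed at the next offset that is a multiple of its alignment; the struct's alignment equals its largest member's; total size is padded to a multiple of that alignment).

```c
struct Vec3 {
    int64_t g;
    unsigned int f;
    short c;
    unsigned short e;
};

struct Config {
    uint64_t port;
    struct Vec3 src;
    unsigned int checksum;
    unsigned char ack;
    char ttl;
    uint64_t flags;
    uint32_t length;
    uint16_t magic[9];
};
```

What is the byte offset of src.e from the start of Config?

Vec3: @0: g [8B, align 8] → 8; @8: f [4B, align 4] → 12; @12: c [2B, align 2] → 14; @14: e [2B, align 2] → 16; size 16, align 8
@0: port [8B, align 8] → 8
@8: src [16B, align 8] → 24
within Vec3: e at 14
8 + 14 = 22

22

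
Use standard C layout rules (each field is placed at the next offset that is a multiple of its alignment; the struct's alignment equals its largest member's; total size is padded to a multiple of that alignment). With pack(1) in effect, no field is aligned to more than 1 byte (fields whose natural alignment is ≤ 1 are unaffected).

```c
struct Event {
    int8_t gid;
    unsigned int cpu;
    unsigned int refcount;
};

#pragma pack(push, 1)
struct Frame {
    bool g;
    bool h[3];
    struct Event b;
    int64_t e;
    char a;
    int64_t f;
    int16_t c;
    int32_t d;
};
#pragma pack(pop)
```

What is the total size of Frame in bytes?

Event: gid at 0 (size 1, align 1) → ends 1; pad 3 to align 4 for cpu; cpu at 4 (size 4, align 4) → ends 8; refcount at 8 (size 4, align 4) → ends 12; total 12 bytes, alignment 4
g at 0 (size 1, align 1) → ends 1
h at 1 (size 3, align 1) → ends 4
b at 4 (size 12, align 1) → ends 16
e at 16 (size 8, align 1) → ends 24
a at 24 (size 1, align 1) → ends 25
f at 25 (size 8, align 1) → ends 33
c at 33 (size 2, align 1) → ends 35
d at 35 (size 4, align 1) → ends 39
total 39 bytes, alignment 1

39 bytes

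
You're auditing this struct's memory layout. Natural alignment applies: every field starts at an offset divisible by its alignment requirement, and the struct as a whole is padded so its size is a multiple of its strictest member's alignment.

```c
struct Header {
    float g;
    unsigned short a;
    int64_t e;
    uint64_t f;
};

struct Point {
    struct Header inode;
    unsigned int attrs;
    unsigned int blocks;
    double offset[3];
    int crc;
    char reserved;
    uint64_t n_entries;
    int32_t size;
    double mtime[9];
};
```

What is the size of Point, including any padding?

152 bytes

Header: @0: g [4B, align 4] → 4; @4: a [2B, align 2] → 6; +2 pad (align 8); @8: e [8B, align 8] → 16; @16: f [8B, align 8] → 24; size 24, align 8
@0: inode [24B, align 8] → 24
@24: attrs [4B, align 4] → 28
@28: blocks [4B, align 4] → 32
@32: offset [24B, align 8] → 56
@56: crc [4B, align 4] → 60
@60: reserved [1B, align 1] → 61
+3 pad (align 8)
@64: n_entries [8B, align 8] → 72
@72: size [4B, align 4] → 76
+4 pad (align 8)
@80: mtime [72B, align 8] → 152
size 152, align 8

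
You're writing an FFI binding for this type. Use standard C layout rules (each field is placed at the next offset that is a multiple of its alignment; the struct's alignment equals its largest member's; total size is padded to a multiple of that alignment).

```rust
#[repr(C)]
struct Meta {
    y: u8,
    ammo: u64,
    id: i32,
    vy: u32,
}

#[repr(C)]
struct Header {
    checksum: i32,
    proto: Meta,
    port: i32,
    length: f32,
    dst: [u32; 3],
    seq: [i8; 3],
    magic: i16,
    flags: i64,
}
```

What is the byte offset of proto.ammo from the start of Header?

16

Meta: y at 0 (size 1, align 1) → ends 1; pad 7 to align 8 for ammo; ammo at 8 (size 8, align 8) → ends 16; id at 16 (size 4, align 4) → ends 20; vy at 20 (size 4, align 4) → ends 24; total 24 bytes, alignment 8
checksum at 0 (size 4, align 4) → ends 4
pad 4 to align 8 for proto
proto at 8 (size 24, align 8) → ends 32
within Meta: ammo at 8
8 + 8 = 16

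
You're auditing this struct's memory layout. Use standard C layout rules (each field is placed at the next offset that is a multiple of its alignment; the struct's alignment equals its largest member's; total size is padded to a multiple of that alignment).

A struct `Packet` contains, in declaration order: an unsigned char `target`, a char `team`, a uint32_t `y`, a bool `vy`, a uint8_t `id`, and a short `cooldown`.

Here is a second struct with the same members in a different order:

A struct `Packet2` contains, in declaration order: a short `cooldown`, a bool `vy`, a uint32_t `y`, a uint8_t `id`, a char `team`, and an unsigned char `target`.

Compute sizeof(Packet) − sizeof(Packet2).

@0: target [1B, align 1] → 1
@1: team [1B, align 1] → 2
+2 pad (align 4)
@4: y [4B, align 4] → 8
@8: vy [1B, align 1] → 9
@9: id [1B, align 1] → 10
@10: cooldown [2B, align 2] → 12
size 12, align 4
— Packet2 —
@0: cooldown [2B, align 2] → 2
@2: vy [1B, align 1] → 3
+1 pad (align 4)
@4: y [4B, align 4] → 8
@8: id [1B, align 1] → 9
@9: team [1B, align 1] → 10
@10: target [1B, align 1] → 11
+1 tail pad (align 4)
size 12, align 4
12 − 12 = 0

0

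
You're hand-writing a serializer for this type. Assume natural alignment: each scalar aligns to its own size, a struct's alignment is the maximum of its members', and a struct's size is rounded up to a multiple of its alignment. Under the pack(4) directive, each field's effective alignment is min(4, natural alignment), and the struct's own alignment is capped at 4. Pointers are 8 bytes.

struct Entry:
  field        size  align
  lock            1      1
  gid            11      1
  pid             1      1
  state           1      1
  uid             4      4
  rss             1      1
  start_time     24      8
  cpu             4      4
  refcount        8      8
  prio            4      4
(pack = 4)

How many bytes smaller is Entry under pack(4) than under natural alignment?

natural layout:
  lock at 0 (size 1, align 1) → ends 1
  gid at 1 (size 11, align 1) → ends 12
  pid at 12 (size 1, align 1) → ends 13
  state at 13 (size 1, align 1) → ends 14
  pad 2 to align 4 for uid
  uid at 16 (size 4, align 4) → ends 20
  rss at 20 (size 1, align 1) → ends 21
  pad 3 to align 8 for start_time
  start_time at 24 (size 24, align 8) → ends 48
  cpu at 48 (size 4, align 4) → ends 52
  pad 4 to align 8 for refcount
  refcount at 56 (size 8, align 8) → ends 64
  prio at 64 (size 4, align 4) → ends 68
  tail pad 4 to reach multiple of 8
  total 72 bytes, alignment 8
packed(4) layout:
  lock at 0 (size 1, align 1) → ends 1
  gid at 1 (size 11, align 1) → ends 12
  pid at 12 (size 1, align 1) → ends 13
  state at 13 (size 1, align 1) → ends 14
  pad 2 to align 4 for uid
  uid at 16 (size 4, align 4) → ends 20
  rss at 20 (size 1, align 1) → ends 21
  pad 3 to align 4 for start_time
  start_time at 24 (size 24, align 4) → ends 48
  cpu at 48 (size 4, align 4) → ends 52
  refcount at 52 (size 8, align 4) → ends 60
  prio at 60 (size 4, align 4) → ends 64
  total 64 bytes, alignment 4
72 − 64 = 8

8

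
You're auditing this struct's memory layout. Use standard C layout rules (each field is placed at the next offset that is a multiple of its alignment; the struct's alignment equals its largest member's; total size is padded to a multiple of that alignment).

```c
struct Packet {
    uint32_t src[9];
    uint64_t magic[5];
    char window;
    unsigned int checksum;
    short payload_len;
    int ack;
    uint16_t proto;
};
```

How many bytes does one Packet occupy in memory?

104

src at 0 (size 36, align 4) → ends 36
pad 4 to align 8 for magic
magic at 40 (size 40, align 8) → ends 80
window at 80 (size 1, align 1) → ends 81
pad 3 to align 4 for checksum
checksum at 84 (size 4, align 4) → ends 88
payload_len at 88 (size 2, align 2) → ends 90
pad 2 to align 4 for ack
ack at 92 (size 4, align 4) → ends 96
proto at 96 (size 2, align 2) → ends 98
tail pad 6 to reach multiple of 8
total 104 bytes, alignment 8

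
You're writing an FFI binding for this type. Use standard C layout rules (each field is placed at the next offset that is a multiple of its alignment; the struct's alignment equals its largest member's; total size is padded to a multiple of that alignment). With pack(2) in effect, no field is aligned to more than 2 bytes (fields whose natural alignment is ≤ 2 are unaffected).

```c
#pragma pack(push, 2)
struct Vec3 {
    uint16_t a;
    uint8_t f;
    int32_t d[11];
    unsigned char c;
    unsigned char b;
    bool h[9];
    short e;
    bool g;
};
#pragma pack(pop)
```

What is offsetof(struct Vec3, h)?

50

0..2  a  (2B, 2-aligned)
2..3  f  (1B, 1-aligned)
3..4  -- padding (1B)
4..48  d  (44B, 2-aligned)
48..49  c  (1B, 1-aligned)
49..50  b  (1B, 1-aligned)
50..59  h  (9B, 1-aligned)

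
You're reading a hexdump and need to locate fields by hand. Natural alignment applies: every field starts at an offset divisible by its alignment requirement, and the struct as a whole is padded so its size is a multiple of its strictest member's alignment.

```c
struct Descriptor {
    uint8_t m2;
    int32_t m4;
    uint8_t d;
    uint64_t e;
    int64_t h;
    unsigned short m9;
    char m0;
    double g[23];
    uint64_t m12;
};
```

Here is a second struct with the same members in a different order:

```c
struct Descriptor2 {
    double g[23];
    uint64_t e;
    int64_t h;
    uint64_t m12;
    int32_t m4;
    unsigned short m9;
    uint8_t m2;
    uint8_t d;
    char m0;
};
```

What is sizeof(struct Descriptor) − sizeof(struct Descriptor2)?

m2 at 0 (size 1, align 1) → ends 1
pad 3 to align 4 for m4
m4 at 4 (size 4, align 4) → ends 8
d at 8 (size 1, align 1) → ends 9
pad 7 to align 8 for e
e at 16 (size 8, align 8) → ends 24
h at 24 (size 8, align 8) → ends 32
m9 at 32 (size 2, align 2) → ends 34
m0 at 34 (size 1, align 1) → ends 35
pad 5 to align 8 for g
g at 40 (size 184, align 8) → ends 224
m12 at 224 (size 8, align 8) → ends 232
total 232 bytes, alignment 8
— Descriptor2 —
g at 0 (size 184, align 8) → ends 184
e at 184 (size 8, align 8) → ends 192
h at 192 (size 8, align 8) → ends 200
m12 at 200 (size 8, align 8) → ends 208
m4 at 208 (size 4, align 4) → ends 212
m9 at 212 (size 2, align 2) → ends 214
m2 at 214 (size 1, align 1) → ends 215
d at 215 (size 1, align 1) → ends 216
m0 at 216 (size 1, align 1) → ends 217
tail pad 7 to reach multiple of 8
total 224 bytes, alignment 8
232 − 224 = 8

8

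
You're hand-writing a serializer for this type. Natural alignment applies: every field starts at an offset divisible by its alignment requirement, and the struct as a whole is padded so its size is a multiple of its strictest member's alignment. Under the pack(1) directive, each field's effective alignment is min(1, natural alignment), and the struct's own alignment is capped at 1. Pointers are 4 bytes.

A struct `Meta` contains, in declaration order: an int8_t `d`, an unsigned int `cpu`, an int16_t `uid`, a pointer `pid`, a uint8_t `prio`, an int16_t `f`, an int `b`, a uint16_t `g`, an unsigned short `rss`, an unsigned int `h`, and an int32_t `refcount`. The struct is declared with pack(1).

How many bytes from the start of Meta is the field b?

14

@0: d [1B, align 1] → 1
@1: cpu [4B, align 1] → 5
@5: uid [2B, align 1] → 7
@7: pid [4B, align 1] → 11
@11: prio [1B, align 1] → 12
@12: f [2B, align 1] → 14
@14: b [4B, align 1] → 18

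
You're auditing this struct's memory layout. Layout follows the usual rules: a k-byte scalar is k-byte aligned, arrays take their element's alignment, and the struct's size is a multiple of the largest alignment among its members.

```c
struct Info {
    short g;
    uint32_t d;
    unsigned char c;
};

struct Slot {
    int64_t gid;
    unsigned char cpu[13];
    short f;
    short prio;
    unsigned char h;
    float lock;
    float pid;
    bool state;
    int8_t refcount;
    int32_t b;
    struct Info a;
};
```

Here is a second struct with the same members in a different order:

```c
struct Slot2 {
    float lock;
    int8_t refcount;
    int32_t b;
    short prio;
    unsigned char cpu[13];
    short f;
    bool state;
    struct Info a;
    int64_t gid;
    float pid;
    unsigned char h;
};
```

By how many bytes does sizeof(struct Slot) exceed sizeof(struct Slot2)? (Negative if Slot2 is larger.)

Info: g at 0 (size 2, align 2) → ends 2; pad 2 to align 4 for d; d at 4 (size 4, align 4) → ends 8; c at 8 (size 1, align 1) → ends 9; tail pad 3 to reach multiple of 4; total 12 bytes, alignment 4
gid at 0 (size 8, align 8) → ends 8
cpu at 8 (size 13, align 1) → ends 21
pad 1 to align 2 for f
f at 22 (size 2, align 2) → ends 24
prio at 24 (size 2, align 2) → ends 26
h at 26 (size 1, align 1) → ends 27
pad 1 to align 4 for lock
lock at 28 (size 4, align 4) → ends 32
pid at 32 (size 4, align 4) → ends 36
state at 36 (size 1, align 1) → ends 37
refcount at 37 (size 1, align 1) → ends 38
pad 2 to align 4 for b
b at 40 (size 4, align 4) → ends 44
a at 44 (size 12, align 4) → ends 56
total 56 bytes, alignment 8
— Slot2 —
lock at 0 (size 4, align 4) → ends 4
refcount at 4 (size 1, align 1) → ends 5
pad 3 to align 4 for b
b at 8 (size 4, align 4) → ends 12
prio at 12 (size 2, align 2) → ends 14
cpu at 14 (size 13, align 1) → ends 27
pad 1 to align 2 for f
f at 28 (size 2, align 2) → ends 30
state at 30 (size 1, align 1) → ends 31
pad 1 to align 4 for a
a at 32 (size 12, align 4) → ends 44
pad 4 to align 8 for gid
gid at 48 (size 8, align 8) → ends 56
pid at 56 (size 4, align 4) → ends 60
h at 60 (size 1, align 1) → ends 61
tail pad 3 to reach multiple of 8
total 64 bytes, alignment 8
56 − 64 = -8

-8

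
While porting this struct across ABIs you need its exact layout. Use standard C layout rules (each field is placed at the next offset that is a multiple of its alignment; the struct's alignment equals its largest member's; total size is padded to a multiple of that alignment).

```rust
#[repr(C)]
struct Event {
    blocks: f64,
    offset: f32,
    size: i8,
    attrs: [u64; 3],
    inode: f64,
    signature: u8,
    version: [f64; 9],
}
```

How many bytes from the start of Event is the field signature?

blocks at 0 (size 8, align 8) → ends 8
offset at 8 (size 4, align 4) → ends 12
size at 12 (size 1, align 1) → ends 13
pad 3 to align 8 for attrs
attrs at 16 (size 24, align 8) → ends 40
inode at 40 (size 8, align 8) → ends 48
signature at 48 (size 1, align 1) → ends 49

48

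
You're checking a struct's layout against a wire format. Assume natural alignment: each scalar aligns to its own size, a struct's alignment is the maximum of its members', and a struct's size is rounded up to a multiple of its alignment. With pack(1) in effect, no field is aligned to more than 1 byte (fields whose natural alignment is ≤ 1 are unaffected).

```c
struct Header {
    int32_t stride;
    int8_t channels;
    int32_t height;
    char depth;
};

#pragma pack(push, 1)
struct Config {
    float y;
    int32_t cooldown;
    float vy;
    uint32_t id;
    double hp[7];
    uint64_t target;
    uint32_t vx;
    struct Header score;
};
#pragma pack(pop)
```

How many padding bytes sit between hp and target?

0

Header: @0: stride [4B, align 4] → 4; @4: channels [1B, align 1] → 5; +3 pad (align 4); @8: height [4B, align 4] → 12; @12: depth [1B, align 1] → 13; +3 tail pad (align 4); size 16, align 4
@0: y [4B, align 1] → 4
@4: cooldown [4B, align 1] → 8
@8: vy [4B, align 1] → 12
@12: id [4B, align 1] → 16
@16: hp [56B, align 1] → 72
@72: target [8B, align 1] → 80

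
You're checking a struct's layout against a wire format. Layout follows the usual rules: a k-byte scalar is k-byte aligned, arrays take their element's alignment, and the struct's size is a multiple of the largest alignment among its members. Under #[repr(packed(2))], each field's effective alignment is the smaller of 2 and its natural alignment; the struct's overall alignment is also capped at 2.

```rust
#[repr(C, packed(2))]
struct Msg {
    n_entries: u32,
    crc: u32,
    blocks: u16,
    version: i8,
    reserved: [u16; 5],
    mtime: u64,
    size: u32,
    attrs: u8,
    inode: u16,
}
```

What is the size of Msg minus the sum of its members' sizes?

n_entries at 0 (size 4, align 2) → ends 4
crc at 4 (size 4, align 2) → ends 8
blocks at 8 (size 2, align 2) → ends 10
version at 10 (size 1, align 1) → ends 11
pad 1 to align 2 for reserved
reserved at 12 (size 10, align 2) → ends 22
mtime at 22 (size 8, align 2) → ends 30
size at 30 (size 4, align 2) → ends 34
attrs at 34 (size 1, align 1) → ends 35
pad 1 to align 2 for inode
inode at 36 (size 2, align 2) → ends 38
total 38 bytes, alignment 2
data bytes 36, size 38 → padding 2

2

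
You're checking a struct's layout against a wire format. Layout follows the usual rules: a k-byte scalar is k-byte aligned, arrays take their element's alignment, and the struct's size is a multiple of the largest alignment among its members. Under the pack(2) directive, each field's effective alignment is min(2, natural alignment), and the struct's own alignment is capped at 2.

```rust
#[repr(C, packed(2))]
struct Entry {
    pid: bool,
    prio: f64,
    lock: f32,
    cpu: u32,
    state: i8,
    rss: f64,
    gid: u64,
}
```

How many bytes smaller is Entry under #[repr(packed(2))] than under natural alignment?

12

natural layout:
  @0: pid [1B, align 1] → 1
  +7 pad (align 8)
  @8: prio [8B, align 8] → 16
  @16: lock [4B, align 4] → 20
  @20: cpu [4B, align 4] → 24
  @24: state [1B, align 1] → 25
  +7 pad (align 8)
  @32: rss [8B, align 8] → 40
  @40: gid [8B, align 8] → 48
  size 48, align 8
packed(2) layout:
  @0: pid [1B, align 1] → 1
  +1 pad (align 2)
  @2: prio [8B, align 2] → 10
  @10: lock [4B, align 2] → 14
  @14: cpu [4B, align 2] → 18
  @18: state [1B, align 1] → 19
  +1 pad (align 2)
  @20: rss [8B, align 2] → 28
  @28: gid [8B, align 2] → 36
  size 36, align 2
48 − 36 = 12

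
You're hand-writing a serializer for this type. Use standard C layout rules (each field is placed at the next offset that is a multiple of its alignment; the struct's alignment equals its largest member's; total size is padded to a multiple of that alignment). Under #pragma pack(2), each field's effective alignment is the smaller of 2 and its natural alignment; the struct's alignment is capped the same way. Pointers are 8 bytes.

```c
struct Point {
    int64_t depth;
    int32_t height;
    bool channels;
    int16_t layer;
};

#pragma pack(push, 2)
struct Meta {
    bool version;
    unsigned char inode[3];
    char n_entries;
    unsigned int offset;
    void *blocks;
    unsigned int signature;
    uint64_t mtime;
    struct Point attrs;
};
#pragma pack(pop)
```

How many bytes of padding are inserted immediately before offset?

Point: @0: depth [8B, align 8] → 8; @8: height [4B, align 4] → 12; @12: channels [1B, align 1] → 13; +1 pad (align 2); @14: layer [2B, align 2] → 16; size 16, align 8
@0: version [1B, align 1] → 1
@1: inode [3B, align 1] → 4
@4: n_entries [1B, align 1] → 5
+1 pad (align 2)
@6: offset [4B, align 2] → 10

1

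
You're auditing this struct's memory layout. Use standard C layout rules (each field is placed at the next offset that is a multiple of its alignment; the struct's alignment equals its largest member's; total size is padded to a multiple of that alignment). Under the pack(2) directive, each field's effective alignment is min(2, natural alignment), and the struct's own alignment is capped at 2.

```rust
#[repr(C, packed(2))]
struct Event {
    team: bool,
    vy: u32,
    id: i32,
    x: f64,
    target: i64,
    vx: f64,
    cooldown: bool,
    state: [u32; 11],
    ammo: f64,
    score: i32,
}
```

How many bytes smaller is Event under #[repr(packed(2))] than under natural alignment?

natural layout:
  team at 0 (size 1, align 1) → ends 1
  pad 3 to align 4 for vy
  vy at 4 (size 4, align 4) → ends 8
  id at 8 (size 4, align 4) → ends 12
  pad 4 to align 8 for x
  x at 16 (size 8, align 8) → ends 24
  target at 24 (size 8, align 8) → ends 32
  vx at 32 (size 8, align 8) → ends 40
  cooldown at 40 (size 1, align 1) → ends 41
  pad 3 to align 4 for state
  state at 44 (size 44, align 4) → ends 88
  ammo at 88 (size 8, align 8) → ends 96
  score at 96 (size 4, align 4) → ends 100
  tail pad 4 to reach multiple of 8
  total 104 bytes, alignment 8
packed(2) layout:
  team at 0 (size 1, align 1) → ends 1
  pad 1 to align 2 for vy
  vy at 2 (size 4, align 2) → ends 6
  id at 6 (size 4, align 2) → ends 10
  x at 10 (size 8, align 2) → ends 18
  target at 18 (size 8, align 2) → ends 26
  vx at 26 (size 8, align 2) → ends 34
  cooldown at 34 (size 1, align 1) → ends 35
  pad 1 to align 2 for state
  state at 36 (size 44, align 2) → ends 80
  ammo at 80 (size 8, align 2) → ends 88
  score at 88 (size 4, align 2) → ends 92
  total 92 bytes, alignment 2
104 − 92 = 12

12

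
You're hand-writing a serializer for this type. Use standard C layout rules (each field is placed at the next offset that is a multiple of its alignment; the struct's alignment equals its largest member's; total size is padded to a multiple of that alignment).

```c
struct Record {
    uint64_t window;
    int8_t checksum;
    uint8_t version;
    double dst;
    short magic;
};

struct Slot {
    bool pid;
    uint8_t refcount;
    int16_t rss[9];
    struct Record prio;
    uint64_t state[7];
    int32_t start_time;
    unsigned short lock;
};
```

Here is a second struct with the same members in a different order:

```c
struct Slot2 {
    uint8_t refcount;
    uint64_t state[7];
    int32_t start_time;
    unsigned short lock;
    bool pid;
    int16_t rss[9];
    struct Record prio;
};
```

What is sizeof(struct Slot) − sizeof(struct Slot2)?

Record: @0: window [8B, align 8] → 8; @8: checksum [1B, align 1] → 9; @9: version [1B, align 1] → 10; +6 pad (align 8); @16: dst [8B, align 8] → 24; @24: magic [2B, align 2] → 26; +6 tail pad (align 8); size 32, align 8
@0: pid [1B, align 1] → 1
@1: refcount [1B, align 1] → 2
@2: rss [18B, align 2] → 20
+4 pad (align 8)
@24: prio [32B, align 8] → 56
@56: state [56B, align 8] → 112
@112: start_time [4B, align 4] → 116
@116: lock [2B, align 2] → 118
+2 tail pad (align 8)
size 120, align 8
— Slot2 —
@0: refcount [1B, align 1] → 1
+7 pad (align 8)
@8: state [56B, align 8] → 64
@64: start_time [4B, align 4] → 68
@68: lock [2B, align 2] → 70
@70: pid [1B, align 1] → 71
+1 pad (align 2)
@72: rss [18B, align 2] → 90
+6 pad (align 8)
@96: prio [32B, align 8] → 128
size 128, align 8
120 − 128 = -8

-8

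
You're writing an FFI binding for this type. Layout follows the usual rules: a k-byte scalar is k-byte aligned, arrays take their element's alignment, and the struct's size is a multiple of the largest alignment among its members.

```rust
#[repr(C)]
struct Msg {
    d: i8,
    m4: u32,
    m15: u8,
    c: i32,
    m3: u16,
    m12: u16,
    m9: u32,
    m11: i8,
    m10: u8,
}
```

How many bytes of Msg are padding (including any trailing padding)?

@0: d [1B, align 1] → 1
+3 pad (align 4)
@4: m4 [4B, align 4] → 8
@8: m15 [1B, align 1] → 9
+3 pad (align 4)
@12: c [4B, align 4] → 16
@16: m3 [2B, align 2] → 18
@18: m12 [2B, align 2] → 20
@20: m9 [4B, align 4] → 24
@24: m11 [1B, align 1] → 25
@25: m10 [1B, align 1] → 26
+2 tail pad (align 4)
size 28, align 4
data bytes 20, size 28 → padding 8

8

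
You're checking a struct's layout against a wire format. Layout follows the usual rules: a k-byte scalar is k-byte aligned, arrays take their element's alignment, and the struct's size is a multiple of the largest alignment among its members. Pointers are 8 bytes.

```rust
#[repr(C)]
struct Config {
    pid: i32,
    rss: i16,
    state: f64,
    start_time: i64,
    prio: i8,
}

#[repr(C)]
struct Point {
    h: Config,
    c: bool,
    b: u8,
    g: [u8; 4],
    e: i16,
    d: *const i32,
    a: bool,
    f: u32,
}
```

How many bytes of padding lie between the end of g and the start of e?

0

Config: pid at 0 (size 4, align 4) → ends 4; rss at 4 (size 2, align 2) → ends 6; pad 2 to align 8 for state; state at 8 (size 8, align 8) → ends 16; start_time at 16 (size 8, align 8) → ends 24; prio at 24 (size 1, align 1) → ends 25; tail pad 7 to reach multiple of 8; total 32 bytes, alignment 8
h at 0 (size 32, align 8) → ends 32
c at 32 (size 1, align 1) → ends 33
b at 33 (size 1, align 1) → ends 34
g at 34 (size 4, align 1) → ends 38
e at 38 (size 2, align 2) → ends 40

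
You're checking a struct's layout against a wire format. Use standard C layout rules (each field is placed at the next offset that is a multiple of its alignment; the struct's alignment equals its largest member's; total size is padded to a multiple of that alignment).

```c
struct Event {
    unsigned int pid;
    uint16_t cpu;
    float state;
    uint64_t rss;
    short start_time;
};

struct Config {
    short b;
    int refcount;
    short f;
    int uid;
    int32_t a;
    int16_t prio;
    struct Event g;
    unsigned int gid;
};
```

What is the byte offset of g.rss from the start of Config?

Event: 0..4  pid  (4B, 4-aligned); 4..6  cpu  (2B, 2-aligned); 6..8  -- padding (2B); 8..12  state  (4B, 4-aligned); 12..16  -- padding (4B); 16..24  rss  (8B, 8-aligned); 24..26  start_time  (2B, 2-aligned); 26..32  -- tail padding (6B); sizeof = 32, alignof = 8
0..2  b  (2B, 2-aligned)
2..4  -- padding (2B)
4..8  refcount  (4B, 4-aligned)
8..10  f  (2B, 2-aligned)
10..12  -- padding (2B)
12..16  uid  (4B, 4-aligned)
16..20  a  (4B, 4-aligned)
20..22  prio  (2B, 2-aligned)
22..24  -- padding (2B)
24..56  g  (32B, 8-aligned)
within Event: rss at 16
24 + 16 = 40

40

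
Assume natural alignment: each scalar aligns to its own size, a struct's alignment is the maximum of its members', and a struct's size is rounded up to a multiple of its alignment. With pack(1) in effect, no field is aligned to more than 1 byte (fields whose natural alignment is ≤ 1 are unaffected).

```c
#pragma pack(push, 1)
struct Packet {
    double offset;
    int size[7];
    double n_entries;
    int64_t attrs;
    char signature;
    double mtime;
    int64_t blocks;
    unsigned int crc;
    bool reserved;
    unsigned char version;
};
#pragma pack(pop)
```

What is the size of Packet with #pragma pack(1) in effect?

0..8  offset  (8B, 1-aligned)
8..36  size  (28B, 1-aligned)
36..44  n_entries  (8B, 1-aligned)
44..52  attrs  (8B, 1-aligned)
52..53  signature  (1B, 1-aligned)
53..61  mtime  (8B, 1-aligned)
61..69  blocks  (8B, 1-aligned)
69..73  crc  (4B, 1-aligned)
73..74  reserved  (1B, 1-aligned)
74..75  version  (1B, 1-aligned)
sizeof = 75, alignof = 1

75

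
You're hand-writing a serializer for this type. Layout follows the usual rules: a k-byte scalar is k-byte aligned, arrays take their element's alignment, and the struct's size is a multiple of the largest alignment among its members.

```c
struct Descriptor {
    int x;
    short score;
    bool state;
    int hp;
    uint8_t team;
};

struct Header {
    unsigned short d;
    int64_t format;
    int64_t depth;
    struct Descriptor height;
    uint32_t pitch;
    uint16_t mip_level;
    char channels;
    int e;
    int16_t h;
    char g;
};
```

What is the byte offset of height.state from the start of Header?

30

Descriptor: @0: x [4B, align 4] → 4; @4: score [2B, align 2] → 6; @6: state [1B, align 1] → 7; +1 pad (align 4); @8: hp [4B, align 4] → 12; @12: team [1B, align 1] → 13; +3 tail pad (align 4); size 16, align 4
@0: d [2B, align 2] → 2
+6 pad (align 8)
@8: format [8B, align 8] → 16
@16: depth [8B, align 8] → 24
@24: height [16B, align 4] → 40
within Descriptor: state at 6
24 + 6 = 30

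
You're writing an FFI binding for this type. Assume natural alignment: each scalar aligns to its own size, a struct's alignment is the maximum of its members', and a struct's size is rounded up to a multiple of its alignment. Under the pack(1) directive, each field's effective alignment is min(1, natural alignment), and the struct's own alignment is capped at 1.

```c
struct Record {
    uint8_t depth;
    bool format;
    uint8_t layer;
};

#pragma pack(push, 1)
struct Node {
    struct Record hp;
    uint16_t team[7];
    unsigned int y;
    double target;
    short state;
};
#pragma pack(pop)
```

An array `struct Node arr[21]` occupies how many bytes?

Record: depth at 0 (size 1, align 1) → ends 1; format at 1 (size 1, align 1) → ends 2; layer at 2 (size 1, align 1) → ends 3; total 3 bytes, alignment 1
hp at 0 (size 3, align 1) → ends 3
team at 3 (size 14, align 1) → ends 17
y at 17 (size 4, align 1) → ends 21
target at 21 (size 8, align 1) → ends 29
state at 29 (size 2, align 1) → ends 31
total 31 bytes, alignment 1
array of 21: 21 × 31 = 651

651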